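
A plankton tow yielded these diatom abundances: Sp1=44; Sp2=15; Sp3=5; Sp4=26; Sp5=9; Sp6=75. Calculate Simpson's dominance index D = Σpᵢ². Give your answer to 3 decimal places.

0.283

Total N = 44+15+5+26+9+75 = 174, so the proportions are 0.25287, 0.08621, 0.02874, 0.14943, 0.05172, 0.43103 (working shown to 5 dp, full precision carried).
D = 0.25287² + 0.08621² + 0.02874² + 0.14943² + 0.05172² + 0.43103² = 0.06395 + 0.00743 + 0.00083 + 0.02233 + 0.00268 + 0.18579 = 0.28300.
To 3 decimal places, D = 0.283.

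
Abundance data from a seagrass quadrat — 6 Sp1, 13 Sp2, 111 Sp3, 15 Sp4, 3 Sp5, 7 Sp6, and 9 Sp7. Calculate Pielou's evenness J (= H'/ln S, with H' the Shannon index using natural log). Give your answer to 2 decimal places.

0.60

Total N = 6+13+111+15+3+7+9 = 164, so the proportions are 0.0366, 0.0793, 0.6768, 0.0915, 0.0183, 0.0427, 0.0549 (working shown to 4 dp, full precision carried).
H' = −Σ pᵢ ln pᵢ = −((-0.1210) + (-0.2009) + (-0.2642) + (-0.2188) + (-0.0732) + (-0.1346) + (-0.1593)) = 1.1720.
With S = 7 species, ln S = 1.9459, so J = 1.1720/1.9459 = 0.6023, i.e. 0.60 to 2 decimal places.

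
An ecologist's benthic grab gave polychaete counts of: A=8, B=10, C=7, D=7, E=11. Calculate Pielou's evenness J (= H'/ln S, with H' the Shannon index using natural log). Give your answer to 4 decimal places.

0.9891

Total N = 8+10+7+7+11 = 43, so the proportions are 0.186047, 0.232558, 0.162791, 0.162791, 0.255814 (working shown to 6 dp, full precision carried).
H' = −Σ pᵢ ln pᵢ = −((-0.312885) + (-0.339213) + (-0.295512) + (-0.295512) + (-0.348752)) = 1.591875.
With S = 5 species, ln S = 1.609438, so J = 1.591875/1.609438 = 0.989088, i.e. 0.9891 to 4 decimal places.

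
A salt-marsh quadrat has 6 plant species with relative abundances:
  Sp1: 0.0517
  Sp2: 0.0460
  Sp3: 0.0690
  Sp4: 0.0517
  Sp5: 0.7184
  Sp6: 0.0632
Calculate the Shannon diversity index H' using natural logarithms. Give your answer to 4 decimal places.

1.0445

Each pᵢ ln pᵢ term (working shown to 6 dp, full precision carried): 0.0517×(-2.962297)=-0.153151, 0.046×(-3.079114)=-0.141639, 0.069×(-2.673649)=-0.184482, 0.0517×(-2.962297)=-0.153151, 0.7184×(-0.330729)=-0.237596, 0.0632×(-2.761451)=-0.174524.
Sum = -1.044542, so H' = 1.0445.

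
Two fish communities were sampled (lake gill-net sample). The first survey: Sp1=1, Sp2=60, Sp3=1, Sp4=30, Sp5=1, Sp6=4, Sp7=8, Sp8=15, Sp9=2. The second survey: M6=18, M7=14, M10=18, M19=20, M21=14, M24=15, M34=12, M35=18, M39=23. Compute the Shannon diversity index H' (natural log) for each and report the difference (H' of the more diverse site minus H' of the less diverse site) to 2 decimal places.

The first survey: N=122, proportions 0.0082, 0.4918, 0.0082, 0.2459, 0.0082, 0.03279, 0.06557, 0.12295, 0.01639, giving H' = 1.42792 (working shown to 5 dp, full precision carried).
The second survey: N=152, proportions 0.11842, 0.09211, 0.11842, 0.13158, 0.09211, 0.09868, 0.07895, 0.11842, 0.15132, giving H' = 2.17885.
Difference = |1.42792 − 2.17885| = 0.75093, i.e. 0.75 to 2 decimal places.

0.75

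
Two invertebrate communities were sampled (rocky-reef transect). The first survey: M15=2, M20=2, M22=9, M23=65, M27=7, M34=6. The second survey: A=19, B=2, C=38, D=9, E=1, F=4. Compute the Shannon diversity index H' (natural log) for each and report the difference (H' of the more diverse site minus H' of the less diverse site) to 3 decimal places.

0.251

The first survey: N=91, proportions 0.021978, 0.021978, 0.098901, 0.714286, 0.076923, 0.065934, giving H' = 1.013555 (working shown to 6 dp, full precision carried).
The second survey: N=73, proportions 0.260274, 0.027397, 0.520548, 0.123288, 0.013699, 0.054795, giving H' = 1.264718.
Difference = |1.013555 − 1.264718| = 0.251163, i.e. 0.251 to 3 decimal places.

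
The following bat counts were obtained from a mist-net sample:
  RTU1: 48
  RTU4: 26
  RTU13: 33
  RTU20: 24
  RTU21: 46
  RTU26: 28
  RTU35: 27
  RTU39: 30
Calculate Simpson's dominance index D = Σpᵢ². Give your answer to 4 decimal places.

0.1336

Total N = 48+26+33+24+46+28+27+30 = 262, so the proportions are 0.183206, 0.099237, 0.125954, 0.091603, 0.175573, 0.10687, 0.103053, 0.114504 (working shown to 6 dp, full precision carried).
D = 0.183206² + 0.099237² + 0.125954² + 0.091603² + 0.175573² + 0.10687² + 0.103053² + 0.114504² = 0.033564 + 0.009848 + 0.015864 + 0.008391 + 0.030826 + 0.011421 + 0.010620 + 0.013111 = 0.133646.
To 4 decimal places, D = 0.1336.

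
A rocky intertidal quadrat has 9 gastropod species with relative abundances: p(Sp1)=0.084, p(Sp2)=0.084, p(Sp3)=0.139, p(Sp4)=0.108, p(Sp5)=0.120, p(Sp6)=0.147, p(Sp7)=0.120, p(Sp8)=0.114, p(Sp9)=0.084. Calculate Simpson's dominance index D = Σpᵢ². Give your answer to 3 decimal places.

0.116

D = 0.084² + 0.084² + 0.139² + 0.108² + 0.12² + 0.147² + 0.12² + 0.114² + 0.084² = 0.00706 + 0.00706 + 0.01932 + 0.01166 + 0.01440 + 0.02161 + 0.01440 + 0.01300 + 0.00706 = 0.11556 (working shown to 5 dp, full precision carried).
To 3 decimal places, D = 0.116.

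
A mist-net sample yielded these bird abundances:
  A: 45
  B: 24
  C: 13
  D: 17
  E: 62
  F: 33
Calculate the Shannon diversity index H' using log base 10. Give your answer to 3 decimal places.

0.720

Total N = 45+24+13+17+62+33 = 194, so the proportions are 0.23196, 0.12371, 0.06701, 0.08763, 0.31959, 0.1701 (working shown to 5 dp, full precision carried).
Each pᵢ log₁₀ pᵢ term: 0.23196×(-0.63459)=-0.14720, 0.12371×(-0.90759)=-0.11228, 0.06701×(-1.17386)=-0.07866, 0.08763×(-1.05735)=-0.09265, 0.31959×(-0.49541)=-0.15833, 0.1701×(-0.76929)=-0.13086.
Sum = -0.71998, so H' = 0.720.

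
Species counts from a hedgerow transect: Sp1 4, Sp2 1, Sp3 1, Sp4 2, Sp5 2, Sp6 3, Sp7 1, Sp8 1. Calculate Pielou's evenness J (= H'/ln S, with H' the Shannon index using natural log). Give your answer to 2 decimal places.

0.93

Total N = 4+1+1+2+2+3+1+1 = 15, so the proportions are 0.2667, 0.0667, 0.0667, 0.1333, 0.1333, 0.2, 0.0667, 0.0667 (working shown to 4 dp, full precision carried).
H' = −Σ pᵢ ln pᵢ = −((-0.3525) + (-0.1805) + (-0.1805) + (-0.2687) + (-0.2687) + (-0.3219) + (-0.1805) + (-0.1805)) = 1.9338.
With S = 8 species, ln S = 2.0794, so J = 1.9338/2.0794 = 0.9300, i.e. 0.93 to 2 decimal places.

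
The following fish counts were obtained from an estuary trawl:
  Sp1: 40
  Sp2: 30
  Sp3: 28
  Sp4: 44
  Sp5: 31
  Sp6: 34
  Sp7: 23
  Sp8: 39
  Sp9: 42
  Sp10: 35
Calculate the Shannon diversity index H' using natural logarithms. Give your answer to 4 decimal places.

2.2853

Total N = 40+30+28+44+31+34+23+39+42+35 = 346, so the proportions are 0.115607, 0.086705, 0.080925, 0.127168, 0.089595, 0.098266, 0.066474, 0.112717, 0.121387, 0.101156 (working shown to 6 dp, full precision carried).
Each pᵢ ln pᵢ term: 0.115607×(-2.157559)=-0.249429, 0.086705×(-2.445241)=-0.212015, 0.080925×(-2.514234)=-0.203464, 0.127168×(-2.062249)=-0.262251, 0.089595×(-2.412452)=-0.216145, 0.098266×(-2.320078)=-0.227985, 0.066474×(-2.710945)=-0.180207, 0.112717×(-2.182877)=-0.246047, 0.121387×(-2.108769)=-0.255978, 0.101156×(-2.291091)=-0.231758.
Sum = -2.285278, so H' = 2.2853.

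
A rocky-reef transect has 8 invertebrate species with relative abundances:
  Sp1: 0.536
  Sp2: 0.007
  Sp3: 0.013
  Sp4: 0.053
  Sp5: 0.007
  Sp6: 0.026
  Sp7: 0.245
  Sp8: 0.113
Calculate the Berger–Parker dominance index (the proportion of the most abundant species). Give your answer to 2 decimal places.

The largest proportion is 0.536, i.e. d = 0.54 to 2 decimal places.

0.54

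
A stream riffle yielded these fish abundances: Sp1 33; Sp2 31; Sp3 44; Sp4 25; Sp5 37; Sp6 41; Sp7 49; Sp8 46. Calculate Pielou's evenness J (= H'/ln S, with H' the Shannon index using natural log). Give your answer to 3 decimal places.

Total N = 33+31+44+25+37+41+49+46 = 306, so the proportions are 0.10784, 0.10131, 0.14379, 0.0817, 0.12092, 0.13399, 0.16013, 0.15033 (working shown to 5 dp, full precision carried).
H' = −Σ pᵢ ln pᵢ = −((-0.24018) + (-0.23195) + (-0.27887) + (-0.20463) + (-0.25545) + (-0.26932) + (-0.29332) + (-0.28486)) = 2.05858.
With S = 8 species, ln S = 2.07944, so J = 2.05858/2.07944 = 0.98997, i.e. 0.990 to 3 decimal places.

0.990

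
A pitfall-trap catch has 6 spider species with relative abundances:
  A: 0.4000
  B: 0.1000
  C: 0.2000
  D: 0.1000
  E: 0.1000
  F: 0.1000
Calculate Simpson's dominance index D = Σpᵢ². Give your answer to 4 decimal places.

0.2400

D = 0.4² + 0.1² + 0.2² + 0.1² + 0.1² + 0.1² = 0.160000 + 0.010000 + 0.040000 + 0.010000 + 0.010000 + 0.010000 = 0.240000 (working shown to 6 dp, full precision carried).
To 4 decimal places, D = 0.2400.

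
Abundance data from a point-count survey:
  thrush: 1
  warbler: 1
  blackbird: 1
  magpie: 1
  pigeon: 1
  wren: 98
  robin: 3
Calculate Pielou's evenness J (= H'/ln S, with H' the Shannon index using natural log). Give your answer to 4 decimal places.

0.2022

Total N = 1+1+1+1+1+98+3 = 106, so the proportions are 0.009434, 0.009434, 0.009434, 0.009434, 0.009434, 0.924528, 0.028302 (working shown to 6 dp, full precision carried).
H' = −Σ pᵢ ln pᵢ = −((-0.043995) + (-0.043995) + (-0.043995) + (-0.043995) + (-0.043995) + (-0.072549) + (-0.100891)) = 0.393414.
With S = 7 species, ln S = 1.945910, so J = 0.393414/1.945910 = 0.202175, i.e. 0.2022 to 4 decimal places.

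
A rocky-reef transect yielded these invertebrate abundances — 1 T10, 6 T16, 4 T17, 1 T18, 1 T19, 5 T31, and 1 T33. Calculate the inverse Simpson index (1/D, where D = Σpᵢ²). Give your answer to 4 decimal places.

4.4568

Total N = 1+6+4+1+1+5+1 = 19, so the proportions are 0.05263158, 0.31578947, 0.21052632, 0.05263158, 0.05263158, 0.26315789, 0.05263158 (working shown to 8 dp, full precision carried).
D = 0.05263158² + 0.31578947² + 0.21052632² + 0.05263158² + 0.05263158² + 0.26315789² + 0.05263158² = 0.00277008 + 0.09972299 + 0.04432133 + 0.00277008 + 0.00277008 + 0.06925208 + 0.00277008 = 0.22437673.
So 1/D = 4.456790, i.e. 4.4568 to 4 decimal places.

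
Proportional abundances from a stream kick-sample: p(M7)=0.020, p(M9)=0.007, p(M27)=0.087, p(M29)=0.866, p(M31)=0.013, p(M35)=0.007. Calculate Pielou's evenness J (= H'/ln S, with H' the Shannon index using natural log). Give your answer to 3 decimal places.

0.302

H' = −Σ pᵢ ln pᵢ = −((-0.07824) + (-0.03473) + (-0.21244) + (-0.12459) + (-0.05646) + (-0.03473)) = 0.54120 (working shown to 5 dp, full precision carried).
With S = 6 species, ln S = 1.79176, so J = 0.54120/1.79176 = 0.30205, i.e. 0.302 to 3 decimal places.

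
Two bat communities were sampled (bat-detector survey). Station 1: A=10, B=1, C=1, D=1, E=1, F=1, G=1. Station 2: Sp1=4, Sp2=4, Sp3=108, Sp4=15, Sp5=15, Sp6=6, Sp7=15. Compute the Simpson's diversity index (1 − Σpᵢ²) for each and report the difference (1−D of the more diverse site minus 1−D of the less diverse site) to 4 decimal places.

Station 1: N=16, proportions 0.625, 0.0625, 0.0625, 0.0625, 0.0625, 0.0625, 0.0625, giving 1−D = 0.5859375 (working shown to 7 dp, full precision carried).
Station 2: N=167, proportions 0.0239521, 0.0239521, 0.6467066, 0.0898204, 0.0898204, 0.0359281, 0.0898204, giving 1−D = 0.5551293.
Difference = |0.5859375 − 0.5551293| = 0.0308082, i.e. 0.0308 to 4 decimal places.

0.0308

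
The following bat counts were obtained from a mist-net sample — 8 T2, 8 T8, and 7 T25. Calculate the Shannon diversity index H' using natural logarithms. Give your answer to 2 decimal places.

Total N = 8+8+7 = 23, so the proportions are 0.3478, 0.3478, 0.3043 (working shown to 4 dp, full precision carried).
Each pᵢ ln pᵢ term: 0.3478×(-1.0561)=-0.3673, 0.3478×(-1.0561)=-0.3673, 0.3043×(-1.1896)=-0.3620.
Sum = -1.0967, so H' = 1.10.

1.10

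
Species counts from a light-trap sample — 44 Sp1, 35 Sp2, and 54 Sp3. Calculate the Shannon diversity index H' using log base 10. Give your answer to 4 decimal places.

0.4704

Total N = 44+35+54 = 133, so the proportions are 0.330827, 0.263158, 0.406015 (working shown to 6 dp, full precision carried).
Each pᵢ log₁₀ pᵢ term: 0.330827×(-0.480399)=-0.158929, 0.263158×(-0.579784)=-0.152575, 0.406015×(-0.391458)=-0.158938.
Sum = -0.470441, so H' = 0.4704.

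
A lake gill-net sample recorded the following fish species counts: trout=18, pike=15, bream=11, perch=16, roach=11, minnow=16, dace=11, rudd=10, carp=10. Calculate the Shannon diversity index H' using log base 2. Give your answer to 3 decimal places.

Total N = 18+15+11+16+11+16+11+10+10 = 118, so the proportions are 0.15254, 0.12712, 0.09322, 0.13559, 0.09322, 0.13559, 0.09322, 0.08475, 0.08475 (working shown to 5 dp, full precision carried).
Each pᵢ log₂ pᵢ term: 0.15254×(-2.71272)=-0.41380, 0.12712×(-2.97575)=-0.37827, 0.09322×(-3.42321)=-0.31911, 0.13559×(-2.88264)=-0.39087, 0.09322×(-3.42321)=-0.31911, 0.13559×(-2.88264)=-0.39087, 0.09322×(-3.42321)=-0.31911, 0.08475×(-3.56071)=-0.30176, 0.08475×(-3.56071)=-0.30176.
Sum = -3.13466, so H' = 3.135.

3.135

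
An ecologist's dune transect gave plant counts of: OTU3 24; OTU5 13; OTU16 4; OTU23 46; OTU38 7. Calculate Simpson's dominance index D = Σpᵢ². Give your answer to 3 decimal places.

Total N = 24+13+4+46+7 = 94, so the proportions are 0.25532, 0.1383, 0.04255, 0.48936, 0.07447 (working shown to 5 dp, full precision carried).
D = 0.25532² + 0.1383² + 0.04255² + 0.48936² + 0.07447² = 0.06519 + 0.01913 + 0.00181 + 0.23947 + 0.00555 = 0.33115.
To 3 decimal places, D = 0.331.

0.331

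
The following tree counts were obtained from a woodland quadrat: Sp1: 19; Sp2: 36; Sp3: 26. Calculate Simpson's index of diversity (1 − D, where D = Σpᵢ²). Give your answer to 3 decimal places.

0.644

Total N = 19+36+26 = 81, so the proportions are 0.23457, 0.44444, 0.32099 (working shown to 5 dp, full precision carried).
D = 0.23457² + 0.44444² + 0.32099² = 0.05502 + 0.19753 + 0.10303 = 0.35559.
So 1 − D = 0.64441, i.e. 0.644 to 3 decimal places.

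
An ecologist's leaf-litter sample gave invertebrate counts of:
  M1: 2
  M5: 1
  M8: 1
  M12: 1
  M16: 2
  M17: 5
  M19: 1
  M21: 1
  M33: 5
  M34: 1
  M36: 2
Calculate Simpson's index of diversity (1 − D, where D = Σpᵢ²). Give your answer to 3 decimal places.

Total N = 2+1+1+1+2+5+1+1+5+1+2 = 22, so the proportions are 0.09091, 0.04545, 0.04545, 0.04545, 0.09091, 0.22727, 0.04545, 0.04545, 0.22727, 0.04545, 0.09091 (working shown to 5 dp, full precision carried).
D = 0.09091² + 0.04545² + 0.04545² + 0.04545² + 0.09091² + 0.22727² + 0.04545² + 0.04545² + 0.22727² + 0.04545² + 0.09091² = 0.00826 + 0.00207 + 0.00207 + 0.00207 + 0.00826 + 0.05165 + 0.00207 + 0.00207 + 0.05165 + 0.00207 + 0.00826 = 0.14050.
So 1 − D = 0.85950, i.e. 0.860 to 3 decimal places.

0.860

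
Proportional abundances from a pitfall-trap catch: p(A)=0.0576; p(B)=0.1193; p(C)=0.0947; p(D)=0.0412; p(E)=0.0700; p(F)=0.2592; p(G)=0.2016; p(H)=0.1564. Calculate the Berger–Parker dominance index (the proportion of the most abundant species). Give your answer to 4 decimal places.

The largest proportion is 0.2592, i.e. d = 0.2592 to 4 decimal places.

0.2592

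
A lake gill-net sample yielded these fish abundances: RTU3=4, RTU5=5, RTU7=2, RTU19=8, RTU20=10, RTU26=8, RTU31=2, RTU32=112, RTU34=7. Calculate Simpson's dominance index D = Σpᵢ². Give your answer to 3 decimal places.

Total N = 4+5+2+8+10+8+2+112+7 = 158, so the proportions are 0.02532, 0.03165, 0.01266, 0.05063, 0.06329, 0.05063, 0.01266, 0.70886, 0.0443 (working shown to 5 dp, full precision carried).
D = 0.02532² + 0.03165² + 0.01266² + 0.05063² + 0.06329² + 0.05063² + 0.01266² + 0.70886² + 0.0443² = 0.00064 + 0.00100 + 0.00016 + 0.00256 + 0.00401 + 0.00256 + 0.00016 + 0.50248 + 0.00196 = 0.51554.
To 3 decimal places, D = 0.516.

0.516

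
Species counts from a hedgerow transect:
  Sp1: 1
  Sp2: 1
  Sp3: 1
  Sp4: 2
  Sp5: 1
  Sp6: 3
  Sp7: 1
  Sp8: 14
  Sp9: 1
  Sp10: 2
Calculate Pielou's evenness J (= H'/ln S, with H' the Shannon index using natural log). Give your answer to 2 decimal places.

Total N = 1+1+1+2+1+3+1+14+1+2 = 27, so the proportions are 0.037, 0.037, 0.037, 0.0741, 0.037, 0.1111, 0.037, 0.5185, 0.037, 0.0741 (working shown to 4 dp, full precision carried).
H' = −Σ pᵢ ln pᵢ = −((-0.1221) + (-0.1221) + (-0.1221) + (-0.1928) + (-0.1221) + (-0.2441) + (-0.1221) + (-0.3406) + (-0.1221) + (-0.1928)) = 1.7027.
With S = 10 species, ln S = 2.3026, so J = 1.7027/2.3026 = 0.7395, i.e. 0.74 to 2 decimal places.

0.74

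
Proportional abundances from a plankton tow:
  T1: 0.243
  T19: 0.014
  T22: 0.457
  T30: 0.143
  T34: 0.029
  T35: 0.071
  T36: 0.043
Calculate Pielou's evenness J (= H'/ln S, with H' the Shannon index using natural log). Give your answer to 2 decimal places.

H' = −Σ pᵢ ln pᵢ = −((-0.3438) + (-0.0598) + (-0.3579) + (-0.2781) + (-0.1027) + (-0.1878) + (-0.1353)) = 1.4653 (working shown to 4 dp, full precision carried).
With S = 7 species, ln S = 1.9459, so J = 1.4653/1.9459 = 0.7530, i.e. 0.75 to 2 decimal places.

0.75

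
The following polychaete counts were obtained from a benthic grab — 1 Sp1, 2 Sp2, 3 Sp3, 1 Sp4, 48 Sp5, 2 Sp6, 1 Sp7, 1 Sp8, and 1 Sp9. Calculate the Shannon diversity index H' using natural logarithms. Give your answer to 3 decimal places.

0.896

Total N = 1+2+3+1+48+2+1+1+1 = 60, so the proportions are 0.01667, 0.03333, 0.05, 0.01667, 0.8, 0.03333, 0.01667, 0.01667, 0.01667 (working shown to 5 dp, full precision carried).
Each pᵢ ln pᵢ term: 0.01667×(-4.09434)=-0.06824, 0.03333×(-3.40120)=-0.11337, 0.05×(-2.99573)=-0.14979, 0.01667×(-4.09434)=-0.06824, 0.8×(-0.22314)=-0.17851, 0.03333×(-3.40120)=-0.11337, 0.01667×(-4.09434)=-0.06824, 0.01667×(-4.09434)=-0.06824, 0.01667×(-4.09434)=-0.06824.
Sum = -0.89624, so H' = 0.896.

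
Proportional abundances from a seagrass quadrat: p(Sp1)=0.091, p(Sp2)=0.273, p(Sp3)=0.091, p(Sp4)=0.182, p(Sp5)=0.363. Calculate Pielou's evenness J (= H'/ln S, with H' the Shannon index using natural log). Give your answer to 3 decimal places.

0.912

H' = −Σ pᵢ ln pᵢ = −((-0.21812) + (-0.35443) + (-0.21812) + (-0.31008) + (-0.36785)) = 1.46860 (working shown to 5 dp, full precision carried).
With S = 5 species, ln S = 1.60944, so J = 1.46860/1.60944 = 0.91249, i.e. 0.912 to 3 decimal places.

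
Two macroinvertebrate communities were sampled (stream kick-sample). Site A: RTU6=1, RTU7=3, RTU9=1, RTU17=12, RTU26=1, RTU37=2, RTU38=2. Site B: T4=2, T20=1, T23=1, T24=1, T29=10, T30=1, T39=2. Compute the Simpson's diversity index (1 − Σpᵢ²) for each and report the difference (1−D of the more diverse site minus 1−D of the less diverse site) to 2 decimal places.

0.01

Site A: N=22, proportions 0.04545, 0.13636, 0.04545, 0.54545, 0.04545, 0.09091, 0.09091, giving 1−D = 0.66116 (working shown to 5 dp, full precision carried).
Site B: N=18, proportions 0.11111, 0.05556, 0.05556, 0.05556, 0.55556, 0.05556, 0.11111, giving 1−D = 0.65432.
Difference = |0.66116 − 0.65432| = 0.00684, i.e. 0.01 to 2 decimal places.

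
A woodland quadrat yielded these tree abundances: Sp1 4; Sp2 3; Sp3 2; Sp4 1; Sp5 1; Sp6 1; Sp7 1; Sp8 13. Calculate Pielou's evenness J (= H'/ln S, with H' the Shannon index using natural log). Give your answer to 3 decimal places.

Total N = 4+3+2+1+1+1+1+13 = 26, so the proportions are 0.15385, 0.11538, 0.07692, 0.03846, 0.03846, 0.03846, 0.03846, 0.5 (working shown to 5 dp, full precision carried).
H' = −Σ pᵢ ln pᵢ = −((-0.28797) + (-0.24917) + (-0.19730) + (-0.12531) + (-0.12531) + (-0.12531) + (-0.12531) + (-0.34657)) = 1.58226.
With S = 8 species, ln S = 2.07944, so J = 1.58226/2.07944 = 0.76091, i.e. 0.761 to 3 decimal places.

0.761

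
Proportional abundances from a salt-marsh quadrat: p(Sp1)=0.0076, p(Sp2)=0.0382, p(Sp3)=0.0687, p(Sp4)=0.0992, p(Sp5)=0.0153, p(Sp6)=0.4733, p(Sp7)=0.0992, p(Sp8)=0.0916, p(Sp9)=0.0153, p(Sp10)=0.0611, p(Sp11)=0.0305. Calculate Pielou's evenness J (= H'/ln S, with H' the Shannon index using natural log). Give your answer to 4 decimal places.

0.7433

H' = −Σ pᵢ ln pᵢ = −((-0.037085) + (-0.124720) + (-0.183979) + (-0.229213) + (-0.063953) + (-0.354041) + (-0.229213) + (-0.218954) + (-0.063953) + (-0.170789) + (-0.106446)) = 1.782345 (working shown to 6 dp, full precision carried).
With S = 11 species, ln S = 2.397895, so J = 1.782345/2.397895 = 0.743296, i.e. 0.7433 to 4 decimal places.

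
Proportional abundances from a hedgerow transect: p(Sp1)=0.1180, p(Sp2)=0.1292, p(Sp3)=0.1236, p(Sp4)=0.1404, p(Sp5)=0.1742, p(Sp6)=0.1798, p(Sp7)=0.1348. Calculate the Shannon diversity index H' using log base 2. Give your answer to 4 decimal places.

Each pᵢ log₂ pᵢ term (working shown to 6 dp, full precision carried): 0.118×(-3.083141)=-0.363811, 0.1292×(-2.952322)=-0.381440, 0.1236×(-3.016249)=-0.372808, 0.1404×(-2.832385)=-0.397667, 0.1742×(-2.521183)=-0.439190, 0.1798×(-2.475535)=-0.445101, 0.1348×(-2.891108)=-0.389721.
Sum = -2.789739, so H' = 2.7897.

2.7897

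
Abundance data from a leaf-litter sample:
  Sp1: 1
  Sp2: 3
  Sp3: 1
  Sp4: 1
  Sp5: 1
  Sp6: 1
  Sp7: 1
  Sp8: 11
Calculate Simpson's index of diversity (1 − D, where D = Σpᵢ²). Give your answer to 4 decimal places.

0.6600

Total N = 1+3+1+1+1+1+1+11 = 20, so the proportions are 0.05, 0.15, 0.05, 0.05, 0.05, 0.05, 0.05, 0.55 (working shown to 6 dp, full precision carried).
D = 0.05² + 0.15² + 0.05² + 0.05² + 0.05² + 0.05² + 0.05² + 0.55² = 0.002500 + 0.022500 + 0.002500 + 0.002500 + 0.002500 + 0.002500 + 0.002500 + 0.302500 = 0.340000.
So 1 − D = 0.660000, i.e. 0.6600 to 4 decimal places.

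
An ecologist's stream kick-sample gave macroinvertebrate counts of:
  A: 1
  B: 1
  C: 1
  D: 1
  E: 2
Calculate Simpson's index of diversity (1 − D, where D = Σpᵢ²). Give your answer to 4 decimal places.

Total N = 1+1+1+1+2 = 6, so the proportions are 0.166667, 0.166667, 0.166667, 0.166667, 0.333333 (working shown to 6 dp, full precision carried).
D = 0.166667² + 0.166667² + 0.166667² + 0.166667² + 0.333333² = 0.027778 + 0.027778 + 0.027778 + 0.027778 + 0.111111 = 0.222222.
So 1 − D = 0.777778, i.e. 0.7778 to 4 decimal places.

0.7778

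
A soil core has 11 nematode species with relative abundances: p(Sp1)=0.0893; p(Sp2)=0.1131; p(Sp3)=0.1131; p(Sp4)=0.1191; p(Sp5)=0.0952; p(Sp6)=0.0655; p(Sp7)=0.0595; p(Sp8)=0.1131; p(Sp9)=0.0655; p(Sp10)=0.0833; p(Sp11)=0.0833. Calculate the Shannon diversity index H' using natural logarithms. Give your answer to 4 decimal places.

2.3715

Each pᵢ ln pᵢ term (working shown to 7 dp, full precision carried): 0.0893×(-2.4157538)=-0.2157268, 0.1131×(-2.1794829)=-0.2464995, 0.1131×(-2.1794829)=-0.2464995, 0.1191×(-2.1277918)=-0.2534200, 0.0952×(-2.3517753)=-0.2238890, 0.0655×(-2.7257051)=-0.1785337, 0.0595×(-2.8217790)=-0.1678958, 0.1131×(-2.1794829)=-0.2464995, 0.0655×(-2.7257051)=-0.1785337, 0.0833×(-2.4853067)=-0.2070261, 0.0833×(-2.4853067)=-0.2070261.
Sum = -2.3715497, so H' = 2.3715.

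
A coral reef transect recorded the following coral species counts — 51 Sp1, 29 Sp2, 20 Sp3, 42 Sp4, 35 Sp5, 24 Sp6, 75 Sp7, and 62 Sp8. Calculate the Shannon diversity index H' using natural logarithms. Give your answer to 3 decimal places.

1.990

Total N = 51+29+20+42+35+24+75+62 = 338, so the proportions are 0.15089, 0.0858, 0.05917, 0.12426, 0.10355, 0.07101, 0.22189, 0.18343 (working shown to 5 dp, full precision carried).
Each pᵢ ln pᵢ term: 0.15089×(-1.89122)=-0.28536, 0.0858×(-2.45575)=-0.21070, 0.05917×(-2.82731)=-0.16730, 0.12426×(-2.08538)=-0.25913, 0.10355×(-2.26770)=-0.23482, 0.07101×(-2.64499)=-0.18781, 0.22189×(-1.50556)=-0.33407, 0.18343×(-1.69591)=-0.31108.
Sum = -1.99028, so H' = 1.990.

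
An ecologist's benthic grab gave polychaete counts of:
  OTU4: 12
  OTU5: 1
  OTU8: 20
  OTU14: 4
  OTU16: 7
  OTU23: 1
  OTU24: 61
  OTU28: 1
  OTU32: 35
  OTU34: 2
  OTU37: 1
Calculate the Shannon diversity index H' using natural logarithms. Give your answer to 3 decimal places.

1.629

Total N = 12+1+20+4+7+1+61+1+35+2+1 = 145, so the proportions are 0.08276, 0.0069, 0.13793, 0.02759, 0.04828, 0.0069, 0.42069, 0.0069, 0.24138, 0.01379, 0.0069 (working shown to 5 dp, full precision carried).
Each pᵢ ln pᵢ term: 0.08276×(-2.49183)=-0.20622, 0.0069×(-4.97673)=-0.03432, 0.13793×(-1.98100)=-0.27324, 0.02759×(-3.59044)=-0.09905, 0.04828×(-3.03082)=-0.14632, 0.0069×(-4.97673)=-0.03432, 0.42069×(-0.86586)=-0.36426, 0.0069×(-4.97673)=-0.03432, 0.24138×(-1.42139)=-0.34309, 0.01379×(-4.28359)=-0.05908, 0.0069×(-4.97673)=-0.03432.
Sum = -1.62855, so H' = 1.629.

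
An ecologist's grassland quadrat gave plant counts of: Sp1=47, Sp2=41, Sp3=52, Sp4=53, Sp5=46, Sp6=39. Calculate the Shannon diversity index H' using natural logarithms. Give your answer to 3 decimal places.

Total N = 47+41+52+53+46+39 = 278, so the proportions are 0.16906, 0.14748, 0.18705, 0.19065, 0.16547, 0.14029 (working shown to 5 dp, full precision carried).
Each pᵢ ln pᵢ term: 0.16906×(-1.77747)=-0.30051, 0.14748×(-1.91405)=-0.28229, 0.18705×(-1.67638)=-0.31357, 0.19065×(-1.65733)=-0.31597, 0.16547×(-1.79898)=-0.29767, 0.14029×(-1.96406)=-0.27553.
Sum = -1.78553, so H' = 1.786.

1.786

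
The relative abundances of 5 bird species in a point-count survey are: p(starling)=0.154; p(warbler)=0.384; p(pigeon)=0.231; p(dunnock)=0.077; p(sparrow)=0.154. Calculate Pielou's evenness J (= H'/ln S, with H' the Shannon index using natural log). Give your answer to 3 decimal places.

H' = −Σ pᵢ ln pᵢ = −((-0.28810) + (-0.36753) + (-0.33849) + (-0.19742) + (-0.28810)) = 1.47966 (working shown to 5 dp, full precision carried).
With S = 5 species, ln S = 1.60944, so J = 1.47966/1.60944 = 0.91936, i.e. 0.919 to 3 decimal places.

0.919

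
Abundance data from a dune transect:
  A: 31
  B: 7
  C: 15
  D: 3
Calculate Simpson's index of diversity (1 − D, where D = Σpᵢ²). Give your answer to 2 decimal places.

Total N = 31+7+15+3 = 56, so the proportions are 0.5536, 0.125, 0.2679, 0.0536 (working shown to 4 dp, full precision carried).
D = 0.5536² + 0.125² + 0.2679² + 0.0536² = 0.3064 + 0.0156 + 0.0717 + 0.0029 = 0.3967.
So 1 − D = 0.6033, i.e. 0.60 to 2 decimal places.

0.60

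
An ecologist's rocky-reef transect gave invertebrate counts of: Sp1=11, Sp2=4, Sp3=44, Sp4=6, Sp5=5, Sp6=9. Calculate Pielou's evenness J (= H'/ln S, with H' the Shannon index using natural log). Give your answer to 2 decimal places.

0.76

Total N = 11+4+44+6+5+9 = 79, so the proportions are 0.1392, 0.0506, 0.557, 0.0759, 0.0633, 0.1139 (working shown to 4 dp, full precision carried).
H' = −Σ pᵢ ln pᵢ = −((-0.2745) + (-0.1510) + (-0.3260) + (-0.1958) + (-0.1747) + (-0.2475)) = 1.3695.
With S = 6 species, ln S = 1.7918, so J = 1.3695/1.7918 = 0.7643, i.e. 0.76 to 2 decimal places.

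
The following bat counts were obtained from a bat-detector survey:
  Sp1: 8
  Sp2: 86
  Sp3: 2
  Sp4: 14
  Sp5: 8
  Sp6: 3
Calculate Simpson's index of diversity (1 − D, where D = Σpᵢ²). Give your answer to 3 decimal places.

0.472

Total N = 8+86+2+14+8+3 = 121, so the proportions are 0.06612, 0.71074, 0.01653, 0.1157, 0.06612, 0.02479 (working shown to 5 dp, full precision carried).
D = 0.06612² + 0.71074² + 0.01653² + 0.1157² + 0.06612² + 0.02479² = 0.00437 + 0.50516 + 0.00027 + 0.01339 + 0.00437 + 0.00061 = 0.52817.
So 1 − D = 0.47183, i.e. 0.472 to 3 decimal places.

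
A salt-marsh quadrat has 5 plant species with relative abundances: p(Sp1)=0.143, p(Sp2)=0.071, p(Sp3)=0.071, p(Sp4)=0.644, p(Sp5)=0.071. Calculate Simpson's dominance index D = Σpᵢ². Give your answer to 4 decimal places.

0.4503

D = 0.143² + 0.071² + 0.071² + 0.644² + 0.071² = 0.020449 + 0.005041 + 0.005041 + 0.414736 + 0.005041 = 0.450308 (working shown to 6 dp, full precision carried).
To 4 decimal places, D = 0.4503.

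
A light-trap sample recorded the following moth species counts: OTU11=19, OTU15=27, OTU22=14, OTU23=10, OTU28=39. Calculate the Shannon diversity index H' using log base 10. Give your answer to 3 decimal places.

Total N = 19+27+14+10+39 = 109, so the proportions are 0.17431, 0.24771, 0.12844, 0.09174, 0.3578 (working shown to 5 dp, full precision carried).
Each pᵢ log₁₀ pᵢ term: 0.17431×(-0.75867)=-0.13225, 0.24771×(-0.60606)=-0.15013, 0.12844×(-0.89130)=-0.11448, 0.09174×(-1.03743)=-0.09518, 0.3578×(-0.44636)=-0.15971.
Sum = -0.65173, so H' = 0.652.

0.652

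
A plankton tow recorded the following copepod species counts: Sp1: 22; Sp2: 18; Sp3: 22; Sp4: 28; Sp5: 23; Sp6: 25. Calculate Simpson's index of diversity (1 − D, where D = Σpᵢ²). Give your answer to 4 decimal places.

0.8304

Total N = 22+18+22+28+23+25 = 138, so the proportions are 0.15942, 0.130435, 0.15942, 0.202899, 0.166667, 0.181159 (working shown to 6 dp, full precision carried).
D = 0.15942² + 0.130435² + 0.15942² + 0.202899² + 0.166667² + 0.181159² = 0.025415 + 0.017013 + 0.025415 + 0.041168 + 0.027778 + 0.032819 = 0.169607.
So 1 − D = 0.830393, i.e. 0.8304 to 4 decimal places.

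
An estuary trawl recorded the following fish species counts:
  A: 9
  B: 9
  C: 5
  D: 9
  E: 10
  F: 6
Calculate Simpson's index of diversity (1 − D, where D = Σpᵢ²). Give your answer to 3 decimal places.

0.825

Total N = 9+9+5+9+10+6 = 48, so the proportions are 0.1875, 0.1875, 0.10417, 0.1875, 0.20833, 0.125 (working shown to 5 dp, full precision carried).
D = 0.1875² + 0.1875² + 0.10417² + 0.1875² + 0.20833² + 0.125² = 0.03516 + 0.03516 + 0.01085 + 0.03516 + 0.04340 + 0.01562 = 0.17535.
So 1 − D = 0.82465, i.e. 0.825 to 3 decimal places.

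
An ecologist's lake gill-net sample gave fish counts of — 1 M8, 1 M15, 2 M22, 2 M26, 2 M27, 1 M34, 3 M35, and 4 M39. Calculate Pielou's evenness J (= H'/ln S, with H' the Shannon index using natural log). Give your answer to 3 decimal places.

0.943

Total N = 1+1+2+2+2+1+3+4 = 16, so the proportions are 0.0625, 0.0625, 0.125, 0.125, 0.125, 0.0625, 0.1875, 0.25 (working shown to 5 dp, full precision carried).
H' = −Σ pᵢ ln pᵢ = −((-0.17329) + (-0.17329) + (-0.25993) + (-0.25993) + (-0.25993) + (-0.17329) + (-0.31387) + (-0.34657)) = 1.96010.
With S = 8 species, ln S = 2.07944, so J = 1.96010/2.07944 = 0.94261, i.e. 0.943 to 3 decimal places.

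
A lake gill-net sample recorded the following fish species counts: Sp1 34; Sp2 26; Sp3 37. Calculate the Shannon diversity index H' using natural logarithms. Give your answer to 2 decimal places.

Total N = 34+26+37 = 97, so the proportions are 0.3505, 0.268, 0.3814 (working shown to 4 dp, full precision carried).
Each pᵢ ln pᵢ term: 0.3505×(-1.0484)=-0.3675, 0.268×(-1.3166)=-0.3529, 0.3814×(-0.9638)=-0.3676.
Sum = -1.0880, so H' = 1.09.

1.09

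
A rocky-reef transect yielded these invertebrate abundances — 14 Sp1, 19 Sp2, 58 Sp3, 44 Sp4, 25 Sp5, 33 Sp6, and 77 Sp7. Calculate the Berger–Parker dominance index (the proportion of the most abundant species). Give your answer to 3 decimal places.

0.285

Total N = 14+19+58+44+25+33+77 = 270, so the proportions are 0.05185, 0.07037, 0.21481, 0.16296, 0.09259, 0.12222, 0.28519 (working shown to 5 dp, full precision carried).
The largest proportion is 0.28519, i.e. d = 0.285 to 3 decimal places.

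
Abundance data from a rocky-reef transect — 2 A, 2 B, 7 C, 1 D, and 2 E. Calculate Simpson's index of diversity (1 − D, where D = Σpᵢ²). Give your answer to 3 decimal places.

Total N = 2+2+7+1+2 = 14, so the proportions are 0.14286, 0.14286, 0.5, 0.07143, 0.14286 (working shown to 5 dp, full precision carried).
D = 0.14286² + 0.14286² + 0.5² + 0.07143² + 0.14286² = 0.02041 + 0.02041 + 0.25000 + 0.00510 + 0.02041 = 0.31633.
So 1 − D = 0.68367, i.e. 0.684 to 3 decimal places.

0.684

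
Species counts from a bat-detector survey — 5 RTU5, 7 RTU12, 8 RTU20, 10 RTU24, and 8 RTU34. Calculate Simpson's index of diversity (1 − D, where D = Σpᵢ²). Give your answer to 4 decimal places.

0.7909

Total N = 5+7+8+10+8 = 38, so the proportions are 0.131579, 0.184211, 0.210526, 0.263158, 0.210526 (working shown to 6 dp, full precision carried).
D = 0.131579² + 0.184211² + 0.210526² + 0.263158² + 0.210526² = 0.017313 + 0.033934 + 0.044321 + 0.069252 + 0.044321 = 0.209141.
So 1 − D = 0.790859, i.e. 0.7909 to 4 decimal places.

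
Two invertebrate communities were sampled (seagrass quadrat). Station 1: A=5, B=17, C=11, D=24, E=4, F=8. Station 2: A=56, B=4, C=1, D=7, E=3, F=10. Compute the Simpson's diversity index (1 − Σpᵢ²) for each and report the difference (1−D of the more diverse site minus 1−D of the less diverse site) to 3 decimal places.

Station 1: N=69, proportions 0.072464, 0.246377, 0.15942, 0.347826, 0.057971, 0.115942, giving 1−D = 0.770846 (working shown to 6 dp, full precision carried).
Station 2: N=81, proportions 0.691358, 0.049383, 0.012346, 0.08642, 0.037037, 0.123457, giving 1−D = 0.495351.
Difference = |0.770846 − 0.495351| = 0.275495, i.e. 0.275 to 3 decimal places.

0.275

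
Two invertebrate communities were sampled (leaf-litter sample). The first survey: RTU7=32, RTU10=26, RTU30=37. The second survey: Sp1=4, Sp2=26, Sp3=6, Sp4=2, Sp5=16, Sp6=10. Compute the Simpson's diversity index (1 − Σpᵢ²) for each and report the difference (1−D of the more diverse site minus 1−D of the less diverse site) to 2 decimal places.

0.07

The first survey: N=95, proportions 0.336842, 0.273684, 0.389474, giving 1−D = 0.659945 (working shown to 6 dp, full precision carried).
The second survey: N=64, proportions 0.0625, 0.40625, 0.09375, 0.03125, 0.25, 0.15625, giving 1−D = 0.734375.
Difference = |0.659945 − 0.734375| = 0.074430, i.e. 0.07 to 2 decimal places.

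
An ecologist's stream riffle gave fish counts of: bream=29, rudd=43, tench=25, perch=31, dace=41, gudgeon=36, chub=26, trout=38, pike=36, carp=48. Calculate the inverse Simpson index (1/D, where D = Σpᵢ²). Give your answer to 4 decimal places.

Total N = 29+43+25+31+41+36+26+38+36+48 = 353, so the proportions are 0.08215297, 0.12181303, 0.07082153, 0.0878187, 0.11614731, 0.101983, 0.07365439, 0.10764873, 0.101983, 0.13597734 (working shown to 8 dp, full precision carried).
D = 0.08215297² + 0.12181303² + 0.07082153² + 0.0878187² + 0.11614731² + 0.101983² + 0.07365439² + 0.10764873² + 0.101983² + 0.13597734² = 0.00674911 + 0.01483841 + 0.00501569 + 0.00771212 + 0.01349020 + 0.01040053 + 0.00542497 + 0.01158825 + 0.01040053 + 0.01848984 = 0.10410966.
So 1/D = 9.605257, i.e. 9.6053 to 4 decimal places.

9.6053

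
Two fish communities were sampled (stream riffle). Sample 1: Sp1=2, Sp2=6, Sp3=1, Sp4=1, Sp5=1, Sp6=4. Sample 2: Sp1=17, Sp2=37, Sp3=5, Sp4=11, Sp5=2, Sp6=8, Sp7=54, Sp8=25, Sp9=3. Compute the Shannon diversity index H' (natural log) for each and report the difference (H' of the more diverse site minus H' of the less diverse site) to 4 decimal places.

0.2658

Sample 1: N=15, proportions 0.133333, 0.4, 0.066667, 0.066667, 0.066667, 0.266667, giving H' = 1.529248 (working shown to 6 dp, full precision carried).
Sample 2: N=162, proportions 0.104938, 0.228395, 0.030864, 0.067901, 0.012346, 0.049383, 0.333333, 0.154321, 0.018519, giving H' = 1.795082.
Difference = |1.529248 − 1.795082| = 0.265834, i.e. 0.2658 to 4 decimal places.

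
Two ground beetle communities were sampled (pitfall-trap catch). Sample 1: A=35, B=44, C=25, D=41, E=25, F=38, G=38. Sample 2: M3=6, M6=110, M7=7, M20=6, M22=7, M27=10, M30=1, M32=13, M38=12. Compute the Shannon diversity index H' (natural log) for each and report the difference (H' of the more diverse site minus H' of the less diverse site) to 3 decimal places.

Sample 1: N=246, proportions 0.14228, 0.17886, 0.10163, 0.16667, 0.10163, 0.15447, 0.15447, giving H' = 1.92566 (working shown to 5 dp, full precision carried).
Sample 2: N=172, proportions 0.03488, 0.63953, 0.0407, 0.03488, 0.0407, 0.05814, 0.00581, 0.07558, 0.06977, giving H' = 1.35688.
Difference = |1.92566 − 1.35688| = 0.56878, i.e. 0.569 to 3 decimal places.

0.569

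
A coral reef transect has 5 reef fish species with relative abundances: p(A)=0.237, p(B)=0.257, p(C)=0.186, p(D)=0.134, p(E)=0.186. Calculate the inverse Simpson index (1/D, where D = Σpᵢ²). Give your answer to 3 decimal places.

4.776

D = 0.237² + 0.257² + 0.186² + 0.134² + 0.186² = 0.0561690 + 0.0660490 + 0.0345960 + 0.0179560 + 0.0345960 = 0.2093660 (working shown to 7 dp, full precision carried).
So 1/D = 4.77632, i.e. 4.776 to 3 decimal places.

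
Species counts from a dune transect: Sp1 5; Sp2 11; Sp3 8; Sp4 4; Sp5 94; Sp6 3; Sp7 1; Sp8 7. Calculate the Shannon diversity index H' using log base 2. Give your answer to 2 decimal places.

1.63

Total N = 5+11+8+4+94+3+1+7 = 133, so the proportions are 0.0376, 0.0827, 0.0602, 0.0301, 0.7068, 0.0226, 0.0075, 0.0526 (working shown to 4 dp, full precision carried).
Each pᵢ log₂ pᵢ term: 0.0376×(-4.7334)=-0.1779, 0.0827×(-3.5959)=-0.2974, 0.0602×(-4.0553)=-0.2439, 0.0301×(-5.0553)=-0.1520, 0.7068×(-0.5007)=-0.3539, 0.0226×(-5.4703)=-0.1234, 0.0075×(-7.0553)=-0.0530, 0.0526×(-4.2479)=-0.2236.
Sum = -1.6252, so H' = 1.63.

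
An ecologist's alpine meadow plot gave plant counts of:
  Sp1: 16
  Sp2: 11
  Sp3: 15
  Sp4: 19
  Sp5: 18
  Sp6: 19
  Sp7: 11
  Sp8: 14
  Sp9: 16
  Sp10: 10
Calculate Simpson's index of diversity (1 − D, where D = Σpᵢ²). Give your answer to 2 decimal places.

0.90

Total N = 16+11+15+19+18+19+11+14+16+10 = 149, so the proportions are 0.1074, 0.0738, 0.1007, 0.1275, 0.1208, 0.1275, 0.0738, 0.094, 0.1074, 0.0671 (working shown to 4 dp, full precision carried).
D = 0.1074² + 0.0738² + 0.1007² + 0.1275² + 0.1208² + 0.1275² + 0.0738² + 0.094² + 0.1074² + 0.0671² = 0.0115 + 0.0055 + 0.0101 + 0.0163 + 0.0146 + 0.0163 + 0.0055 + 0.0088 + 0.0115 + 0.0045 = 0.1045.
So 1 − D = 0.8955, i.e. 0.90 to 2 decimal places.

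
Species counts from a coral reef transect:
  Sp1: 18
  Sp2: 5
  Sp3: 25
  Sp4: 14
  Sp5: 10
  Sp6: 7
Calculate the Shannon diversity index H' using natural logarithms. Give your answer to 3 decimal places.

1.659

Total N = 18+5+25+14+10+7 = 79, so the proportions are 0.22785, 0.06329, 0.31646, 0.17722, 0.12658, 0.08861 (working shown to 5 dp, full precision carried).
Each pᵢ ln pᵢ term: 0.22785×(-1.47908)=-0.33700, 0.06329×(-2.76001)=-0.17468, 0.31646×(-1.15057)=-0.36411, 0.17722×(-1.73039)=-0.30665, 0.12658×(-2.06686)=-0.26163, 0.08861×(-2.42354)=-0.21474.
Sum = -1.65882, so H' = 1.659.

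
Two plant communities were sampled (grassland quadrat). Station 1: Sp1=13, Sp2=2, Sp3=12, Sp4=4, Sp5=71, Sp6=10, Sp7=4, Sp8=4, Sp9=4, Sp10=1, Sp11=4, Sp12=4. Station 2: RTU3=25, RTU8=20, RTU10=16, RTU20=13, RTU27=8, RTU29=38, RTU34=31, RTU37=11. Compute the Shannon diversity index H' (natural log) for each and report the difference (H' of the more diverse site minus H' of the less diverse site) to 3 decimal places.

Station 1: N=133, proportions 0.097744, 0.015038, 0.090226, 0.030075, 0.533835, 0.075188, 0.030075, 0.030075, 0.030075, 0.007519, 0.030075, 0.030075, giving H' = 1.706163 (working shown to 6 dp, full precision carried).
Station 2: N=162, proportions 0.154321, 0.123457, 0.098765, 0.080247, 0.049383, 0.234568, 0.191358, 0.067901, giving H' = 1.965457.
Difference = |1.706163 − 1.965457| = 0.259294, i.e. 0.259 to 3 decimal places.

0.259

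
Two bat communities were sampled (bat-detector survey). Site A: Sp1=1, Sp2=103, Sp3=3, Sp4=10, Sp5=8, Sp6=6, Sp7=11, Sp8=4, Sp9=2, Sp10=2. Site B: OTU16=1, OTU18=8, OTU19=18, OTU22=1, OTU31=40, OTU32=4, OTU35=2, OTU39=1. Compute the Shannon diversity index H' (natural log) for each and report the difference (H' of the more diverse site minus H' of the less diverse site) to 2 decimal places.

0.10

Site A: N=150, proportions 0.0067, 0.6867, 0.02, 0.0667, 0.0533, 0.04, 0.0733, 0.0267, 0.0133, 0.0133, giving H' = 1.2388 (working shown to 4 dp, full precision carried).
Site B: N=75, proportions 0.0133, 0.1067, 0.24, 0.0133, 0.5333, 0.0533, 0.0267, 0.0133, giving H' = 1.3422.
Difference = |1.2388 − 1.3422| = 0.1034, i.e. 0.10 to 2 decimal places.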